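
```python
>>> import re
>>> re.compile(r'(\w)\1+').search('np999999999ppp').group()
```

`\1` has to match the exact text group 1 already captured.
`re.search` tries every starting position until one works.
The match spans [2:11] → '999999999'.
Captured: group 1 = '9'.

'999999999'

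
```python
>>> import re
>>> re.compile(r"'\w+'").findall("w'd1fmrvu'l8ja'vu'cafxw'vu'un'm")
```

No capturing groups, so `findall` returns the 3 full match strings.

["'d1fmrvu'", "'vu'", "'vu'"]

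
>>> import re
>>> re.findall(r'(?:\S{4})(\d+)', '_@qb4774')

['4774']

The pattern matches exactly 4 of a non-whitespace character (non-capturing group); then one or more of a digit (captured).
`findall` collects group 1 from the one match (1 total).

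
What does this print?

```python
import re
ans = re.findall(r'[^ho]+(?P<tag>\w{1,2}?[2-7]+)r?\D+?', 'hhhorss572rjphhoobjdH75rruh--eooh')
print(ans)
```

A `+?`/`*?`/`{m,n}?` starts at its minimum and grows only as far as needed for what follows to match.
Because there's exactly one group, `findall` drops the full match and keeps group 1 from each hit.

['72', '75']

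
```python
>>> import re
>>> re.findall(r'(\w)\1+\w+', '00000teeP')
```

['0']

After group 1 captures some text, `\1` only succeeds where that same text appears again.
Walking the string: at [0:9] match '00000teeP', group 1 = '0'.
With a single group, `findall` returns only what that group captured — 1 item.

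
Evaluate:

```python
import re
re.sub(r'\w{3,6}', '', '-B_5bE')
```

'-'

The pattern matches 3 to 6 of a word character.
`sub` substitutes '' at each match site.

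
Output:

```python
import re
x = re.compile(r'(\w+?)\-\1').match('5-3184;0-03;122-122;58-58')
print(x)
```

None

`re.match` only tries the pattern at the start of the string.
Here the string doesn't start with a match, so the call returns None.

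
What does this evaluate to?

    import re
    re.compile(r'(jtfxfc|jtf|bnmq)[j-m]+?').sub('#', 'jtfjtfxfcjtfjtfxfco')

Matches: at [0:4] → 'jtfj'; at [9:13] → 'jtfj'.
Every occurrence is swapped for '#'.

'#tfxfc#tfxfco'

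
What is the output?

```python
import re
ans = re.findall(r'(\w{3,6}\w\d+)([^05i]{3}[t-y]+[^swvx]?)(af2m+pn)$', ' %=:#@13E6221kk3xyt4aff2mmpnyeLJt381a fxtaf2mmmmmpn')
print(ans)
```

[('pnyeLJt381', 'a fxt', 'af2mmmmmpn')]

This matches 3 to 6 of a word character, then a word character, then one or more of a digit (captured); then exactly 3 of any character except [05i], then one or more of a character in [t-y], then optionally any character except [swvx] (captured); then the literal 'af2', then one or more of the literal 'm', then the literal 'pn' (captured); then anchored at the end.
Matches: at [26:51] match 'pnyeLJt381a fxtaf2mmmmmpn', groups = ('pnyeLJt381', 'a fxt', 'af2mmmmmpn').
With 3 capturing groups, `findall` returns a 3-tuple per match.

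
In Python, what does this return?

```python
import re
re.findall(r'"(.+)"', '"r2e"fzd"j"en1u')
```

['r2e"fzd"j']

`findall` collects group 1 from the one match (1 total).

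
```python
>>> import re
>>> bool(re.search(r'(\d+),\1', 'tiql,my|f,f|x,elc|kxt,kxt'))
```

False

`\1` is not a pattern — it's the concrete string captured by group 1, re-applied verbatim.
`re.search` scans for the first position where the pattern succeeds.
Here nothing in the string fits, so the call returns None, and `bool(None)` is False.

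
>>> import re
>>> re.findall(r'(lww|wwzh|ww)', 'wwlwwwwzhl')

Branches in `(...|...)` are attempted left-to-right; the first branch that allows the whole pattern to succeed is taken.
Scanning left to right: at [0:2] match 'ww', group 1 = 'ww'; at [2:5] match 'lww', group 1 = 'lww'; at [5:9] match 'wwzh', group 1 = 'wwzh'.
Because there's exactly one group, `findall` drops the full match and keeps group 1 from each hit.

['ww', 'lww', 'wwzh']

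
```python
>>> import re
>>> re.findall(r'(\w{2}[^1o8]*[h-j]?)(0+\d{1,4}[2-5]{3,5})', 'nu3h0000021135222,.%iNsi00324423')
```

The pattern matches exactly 2 of a word character, then zero or more of any character except [1o8], then optionally a character in [h-j] (captured); then one or more of a literal '0', then 1 to 4 of a digit, then 3 to 5 of a character in [2-5] (captured).
Walking the string: at [0:17] match 'nu3h0000021135222', groups = ('nu3h0000', '021135222'); at [20:32] match 'iNsi00324423', groups = ('iNsi0', '0324423').
2 groups means each result is a tuple of 2 captured strings — 2 here.

[('nu3h0000', '021135222'), ('iNsi0', '0324423')]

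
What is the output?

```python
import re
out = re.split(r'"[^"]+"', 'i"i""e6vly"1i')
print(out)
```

The string is cut at each match, leaving 3 pieces.

['i', '', '1i']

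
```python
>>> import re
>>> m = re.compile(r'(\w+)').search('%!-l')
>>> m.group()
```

'l'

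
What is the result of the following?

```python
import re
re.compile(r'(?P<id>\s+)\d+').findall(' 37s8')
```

[' ']

Pattern: one or more of whitespace (captured as 'id'); then one or more of a digit.
Walking the string: at [0:3] match ' 37', group 1 = ' '.
Because there's exactly one group, `findall` drops the full match and keeps group 1 from the one hit.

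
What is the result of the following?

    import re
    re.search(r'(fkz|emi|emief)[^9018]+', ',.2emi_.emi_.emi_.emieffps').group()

`re.search` tries every starting position until one works.
The match spans [3:26] → 'emi_.emi_.emi_.emieffps'.
Captured: group 1 = 'emi'.

'emi_.emi_.emi_.emieffps'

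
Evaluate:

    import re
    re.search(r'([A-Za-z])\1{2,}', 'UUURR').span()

A backreference is literal: `\1` must see the identical characters the first group matched.
`re.search` tries every starting position until one works.
The match spans [0:3] → 'UUU'.
Captured: group 1 = 'U'.

(0, 3)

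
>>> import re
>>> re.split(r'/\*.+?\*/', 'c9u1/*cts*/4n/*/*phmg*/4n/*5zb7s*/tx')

['c9u1', '4n', '4n', 'tx']

The `?` after the quantifier makes it lazy — it takes as little as possible before letting the rest of the pattern try.
Matches to split on: at [4:11] → '/*cts*/'; at [13:23] → '/*/*phmg*/'; at [25:34] → '/*5zb7s*/'.
`split` removes every match and returns the 4 fragments in between.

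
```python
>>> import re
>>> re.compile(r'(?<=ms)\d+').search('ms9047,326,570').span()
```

(2, 6)

Lookahead/lookbehind check context without consuming it, so the matched span excludes the asserted characters.
The match spans [2:6] → '9047'.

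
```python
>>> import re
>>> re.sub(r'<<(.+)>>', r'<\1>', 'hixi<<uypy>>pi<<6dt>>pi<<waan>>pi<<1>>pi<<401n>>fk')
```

'hixi<uypy>>pi<<6dt>>pi<<waan>>pi<<1>>pi<<401n>fk'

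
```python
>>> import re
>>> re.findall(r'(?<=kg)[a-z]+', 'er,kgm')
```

['m']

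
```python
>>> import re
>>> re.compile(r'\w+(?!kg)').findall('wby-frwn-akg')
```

['wby', 'frwn', 'akg']

The negative lookaround is zero-width — it rules out positions where the adjacent text would match, without consuming anything.
With no groups in the pattern, `findall` gives back each whole match — 3 here.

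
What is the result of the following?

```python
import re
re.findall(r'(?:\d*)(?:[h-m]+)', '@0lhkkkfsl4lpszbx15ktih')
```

`findall` yields the raw match text (5 of them) because the pattern has no groups.

['0lhkkk', 'l', '4l', '15k', 'ih']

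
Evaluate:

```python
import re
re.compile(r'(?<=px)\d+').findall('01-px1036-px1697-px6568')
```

['1036', '1697', '6568']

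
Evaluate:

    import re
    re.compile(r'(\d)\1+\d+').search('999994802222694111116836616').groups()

The match spans [0:27] → '999994802222694111116836616'.
Captured: group 1 = '9'.

('9',)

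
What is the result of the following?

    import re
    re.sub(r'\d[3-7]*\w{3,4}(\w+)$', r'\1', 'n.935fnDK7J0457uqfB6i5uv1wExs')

'n.7J0457uqfB6i5uv1wExs'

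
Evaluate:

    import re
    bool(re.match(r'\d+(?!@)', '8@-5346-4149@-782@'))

Because the assertion is negative and zero-width, positions next to the forbidden text are skipped.
With `match`, the pattern is implicitly anchored at the beginning.
Here the string doesn't start with a match, so the call returns None, and `bool(None)` is False.

False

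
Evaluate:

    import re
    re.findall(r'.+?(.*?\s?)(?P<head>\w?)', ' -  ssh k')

This matches one or more of any character (lazy); then zero or more of any character (lazy), then optionally whitespace (captured); then optionally a word character (captured as 'head').
Multiple groups make `findall` return tuples — one 2-tuple for each match.

[('', ''), (' ', ''), ('', 's'), ('', 'h'), ('', 'k')]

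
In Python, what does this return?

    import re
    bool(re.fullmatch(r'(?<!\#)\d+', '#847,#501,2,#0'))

False

`fullmatch` succeeds only if the pattern covers the string from start to end.
Here there's no way to consume every character, so the call returns None, and `bool(None)` is False.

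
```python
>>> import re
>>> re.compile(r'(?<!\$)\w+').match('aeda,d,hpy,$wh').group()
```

The negative lookaround is zero-width — it rules out positions where the adjacent text would match, without consuming anything.
With `match`, the pattern is implicitly anchored at the beginning.
The match spans [0:4] → 'aeda'.

'aeda'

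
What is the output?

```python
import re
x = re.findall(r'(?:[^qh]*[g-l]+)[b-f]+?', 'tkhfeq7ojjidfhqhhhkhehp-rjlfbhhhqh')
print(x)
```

['tkhf', '7ojjid', 'hhhkhe', 'p-rjlf']

The pattern matches zero or more of any character except [qh], then one or more of a character in [g-l] (non-capturing group); then one or more of a character in [b-f] (lazy).
`findall` yields the raw match text (4 of them) because the pattern has no groups.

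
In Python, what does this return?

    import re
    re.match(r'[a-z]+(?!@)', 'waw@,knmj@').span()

`re.match` only tries the pattern at the start of the string.
The match spans [0:2] → 'wa'.

(0, 2)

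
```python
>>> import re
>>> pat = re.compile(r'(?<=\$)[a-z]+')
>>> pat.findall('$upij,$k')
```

The positive lookaround only admits positions where the adjacent text matches; those characters stay outside the span.
Walking the string: at [1:5] → 'upij'; at [7:8] → 'k'.
Since nothing is captured, `findall` lists the 2 matched substrings directly.

['upij', 'k']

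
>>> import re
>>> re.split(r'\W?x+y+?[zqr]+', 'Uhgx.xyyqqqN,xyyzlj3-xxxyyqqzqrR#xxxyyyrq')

['Uhgx', 'N', 'lj3', 'R', '']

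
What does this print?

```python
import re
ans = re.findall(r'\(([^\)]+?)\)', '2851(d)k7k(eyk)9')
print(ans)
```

Because there's exactly one group, `findall` drops the full match and keeps group 1 from each hit.

['d', 'eyk']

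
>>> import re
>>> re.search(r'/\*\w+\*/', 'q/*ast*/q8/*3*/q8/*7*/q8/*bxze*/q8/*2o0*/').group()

`re.search` tries every starting position until one works.
The match spans [1:8] → '/*ast*/'.

'/*ast*/'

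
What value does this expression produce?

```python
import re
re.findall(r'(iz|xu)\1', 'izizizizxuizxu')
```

['iz', 'iz']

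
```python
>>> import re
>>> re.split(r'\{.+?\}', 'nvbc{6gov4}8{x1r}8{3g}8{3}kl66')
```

['nvbc', '8', '8', '8', 'kl66']

A `+?`/`*?`/`{m,n}?` starts at its minimum and grows only as far as needed for what follows to match.
Matches to split on: at [4:11] → '{6gov4}'; at [12:17] → '{x1r}'; at [18:22] → '{3g}'; at [23:26] → '{3}'.
The string is cut at each match, leaving 5 pieces.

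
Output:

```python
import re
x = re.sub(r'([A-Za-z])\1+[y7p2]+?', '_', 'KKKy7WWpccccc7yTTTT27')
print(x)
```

_7__y_7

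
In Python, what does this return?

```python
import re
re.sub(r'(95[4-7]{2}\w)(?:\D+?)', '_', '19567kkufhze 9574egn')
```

A non-greedy quantifier consumes as few characters as it can — just enough that the remainder of the pattern still matches from where it stops; whatever follows it matches normally.
`sub` substitutes '_' at each match site.

'1_ufhze _n'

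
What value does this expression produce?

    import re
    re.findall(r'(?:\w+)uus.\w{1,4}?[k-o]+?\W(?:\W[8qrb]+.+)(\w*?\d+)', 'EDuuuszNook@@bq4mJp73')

Pattern: one or more of a word character (non-capturing group); then the literal 'uus', then any character, then 1 to 4 of a word character (lazy); then one or more of a character in [k-o] (lazy), then a non-word character; then a non-word character, then one or more of one of [8qrb], then one or more of any character (non-capturing group); then zero or more of a word character (lazy), then one or more of a digit (captured).
`findall` collects group 1 from the one match (1 total).

['3']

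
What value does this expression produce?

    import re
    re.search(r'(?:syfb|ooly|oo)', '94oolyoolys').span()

(2, 6)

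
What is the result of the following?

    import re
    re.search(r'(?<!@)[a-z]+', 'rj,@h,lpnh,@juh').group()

'rj'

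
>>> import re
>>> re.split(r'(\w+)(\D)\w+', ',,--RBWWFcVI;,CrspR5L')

[',,--', 'RBWWFc', 'V', ';,', 'Crsp', 'R', '']

This matches one or more of a word character (captured); then a non-digit (captured); then one or more of a word character.
Matches to split on: at [4:12] → 'RBWWFcVI'; at [14:21] → 'CrspR5L'.
`re.split` interleaves the captured-group text with the surrounding fragments.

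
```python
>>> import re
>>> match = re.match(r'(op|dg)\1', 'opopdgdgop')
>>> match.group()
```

'opop'

`match` is anchored at position 0; if the pattern doesn't fit there, it returns None.
The match spans [0:4] → 'opop'.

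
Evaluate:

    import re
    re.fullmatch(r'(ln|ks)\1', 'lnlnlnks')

`fullmatch` succeeds only if the pattern covers the string from start to end.
Here there's no way to consume every character, so the call returns None.

None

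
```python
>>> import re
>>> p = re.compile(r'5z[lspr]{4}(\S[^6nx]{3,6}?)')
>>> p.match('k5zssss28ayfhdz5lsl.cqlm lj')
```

None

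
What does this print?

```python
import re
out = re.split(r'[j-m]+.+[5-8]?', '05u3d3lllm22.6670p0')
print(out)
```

['05u3d3', '']

The pattern matches one or more of a character in [j-m]; then one or more of any character, then optionally a character in [5-8].
Each match becomes a cut point; 2 segments remain.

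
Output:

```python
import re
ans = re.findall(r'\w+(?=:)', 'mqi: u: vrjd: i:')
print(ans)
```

['mqi', 'u', 'vrjd', 'i']

Because the assertion is zero-width, the text it checks is not consumed and won't appear in the result.
Matches: at [0:3] → 'mqi'; at [5:6] → 'u'; at [8:12] → 'vrjd'; at [14:15] → 'i'.
No capturing groups, so `findall` returns the 4 full match strings.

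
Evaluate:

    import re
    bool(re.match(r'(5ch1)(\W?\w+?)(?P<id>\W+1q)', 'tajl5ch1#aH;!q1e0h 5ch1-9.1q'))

`re.match` only tries the pattern at the start of the string.
Here the pattern fails at index 0, so the call returns None, and `bool(None)` is False.

False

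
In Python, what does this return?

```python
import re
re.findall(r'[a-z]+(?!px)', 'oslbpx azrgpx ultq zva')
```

A negative assertion filters positions out without eating any characters.
No capturing groups, so `findall` returns the 4 full match strings.

['oslbpx', 'azrgpx', 'ultq', 'zva']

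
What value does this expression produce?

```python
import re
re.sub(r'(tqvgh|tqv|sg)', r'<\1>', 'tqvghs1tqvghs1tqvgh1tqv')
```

Branches in `(...|...)` are attempted left-to-right; the first branch that allows the whole pattern to succeed is taken.
Matches: at [0:5] → 'tqvgh'; at [7:12] → 'tqvgh'; at [14:19] → 'tqvgh'; at [20:23] → 'tqv'.
The replacement refers to a captured group, so each match is rewritten using its own captured text.

'<tqvgh>s1<tqvgh>s1<tqvgh>1<tqv>'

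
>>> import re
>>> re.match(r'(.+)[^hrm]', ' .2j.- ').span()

`re.match` won't scan ahead — the pattern has to work from the very first character.
The match spans [0:7] → ' .2j.- '.

(0, 7)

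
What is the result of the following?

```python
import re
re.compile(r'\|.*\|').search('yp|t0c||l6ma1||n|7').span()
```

(2, 17)

`re.search` tries every starting position until one works.
The match spans [2:17] → '|t0c||l6ma1||n|'.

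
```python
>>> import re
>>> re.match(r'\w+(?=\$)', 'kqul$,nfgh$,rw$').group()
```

'kqul'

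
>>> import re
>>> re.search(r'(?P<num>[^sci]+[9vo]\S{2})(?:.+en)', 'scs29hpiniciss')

None

Here nothing in the string fits, so the call returns None.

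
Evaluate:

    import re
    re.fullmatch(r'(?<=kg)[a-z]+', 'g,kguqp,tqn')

None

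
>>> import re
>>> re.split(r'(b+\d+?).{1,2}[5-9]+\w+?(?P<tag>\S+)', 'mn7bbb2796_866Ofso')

The group in the pattern means `split` returns the separators' captures alongside the pieces.

['mn7', 'bbb2', '866Ofso', '']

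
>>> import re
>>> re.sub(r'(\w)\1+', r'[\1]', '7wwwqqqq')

'7[w][q]'

After group 1 captures some text, `\1` only succeeds where that same text appears again.
Matches: at [1:4] → 'www'; at [4:8] → 'qqqq'.
Each match is replaced using the text its own group 1 captured.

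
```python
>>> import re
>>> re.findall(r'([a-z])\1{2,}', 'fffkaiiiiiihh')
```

The backreference `\1` re-matches whatever the first group consumed, character for character.
Scanning left to right: at [0:3] match 'fff', group 1 = 'f'; at [5:11] match 'iiiiii', group 1 = 'i'.
One capturing group, so `findall` returns just the captured substring from each match — 2 in all.

['f', 'i']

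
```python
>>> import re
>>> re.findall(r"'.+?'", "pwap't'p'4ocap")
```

["'t'"]

No capturing groups, so `findall` returns the 1 full match string.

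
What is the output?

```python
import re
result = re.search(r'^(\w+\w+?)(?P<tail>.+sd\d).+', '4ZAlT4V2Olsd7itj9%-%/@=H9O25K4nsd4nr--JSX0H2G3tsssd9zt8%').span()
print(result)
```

(0, 56)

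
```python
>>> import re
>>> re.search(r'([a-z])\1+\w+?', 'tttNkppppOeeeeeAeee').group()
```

`\1` is not a pattern — it's the concrete string captured by group 1, re-applied verbatim.
Unlike `match`, `search` isn't anchored — it looks for the pattern anywhere in the string.
The match spans [0:4] → 'tttN'.
Captured: group 1 = 't'.

'tttN'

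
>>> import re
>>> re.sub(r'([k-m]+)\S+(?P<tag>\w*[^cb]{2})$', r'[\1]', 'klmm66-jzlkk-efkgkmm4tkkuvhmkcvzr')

The pattern matches one or more of a character in [k-m] (captured); then one or more of a non-whitespace character; then zero or more of a word character, then exactly 2 of any character except [cb] (captured as 'tag'); then anchored at the end.
Matches: at [0:33] → 'klmm66-jzlkk-efkgkmm4tkkuvhmkcvzr'.
Each match is replaced using the text its own group 1 captured.

'[klmm]'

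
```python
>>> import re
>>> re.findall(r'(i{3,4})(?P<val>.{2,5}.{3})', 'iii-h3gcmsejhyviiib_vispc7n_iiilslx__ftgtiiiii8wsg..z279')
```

[('iii', '-h3gcmse'), ('iii', 'b_vispc7'), ('iii', 'lslx__ft'), ('iiii', 'i8wsg..z')]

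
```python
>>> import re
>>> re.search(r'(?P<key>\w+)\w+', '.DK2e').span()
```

The match spans [1:5] → 'DK2e'.

(1, 5)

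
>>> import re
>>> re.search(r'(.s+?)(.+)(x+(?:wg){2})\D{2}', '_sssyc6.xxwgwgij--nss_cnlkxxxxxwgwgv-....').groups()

Pattern: any character, then one or more of a literal 's' (lazy) (captured); then one or more of any character (captured); then one or more of the literal 'x', then the literal 'wg' repeated 2 times (captured); then exactly 2 of a non-digit.
The `?` after the quantifier makes it lazy — it takes as little as possible before letting the rest of the pattern try.
`re.search` tries every starting position until one works.
The match spans [0:37] → '_sssyc6.xxwgwgij--nss_cnlkxxxxxwgwgv-'.
Captured: group 1 = '_s', group 2 = 'ssyc6.xxwgwgij--nss_cnlkxxxx', group 3 = 'xwgwg'.

('_s', 'ssyc6.xxwgwgij--nss_cnlkxxxx', 'xwgwg')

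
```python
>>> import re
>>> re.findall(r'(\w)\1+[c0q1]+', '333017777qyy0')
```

['3', '7', 'y']

`\1` has to match the exact text group 1 already captured.
With a single group, `findall` returns only what that group captured — 3 items.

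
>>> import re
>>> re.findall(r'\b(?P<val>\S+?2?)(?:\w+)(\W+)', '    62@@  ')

2 groups means the one result is a tuple of 2 captured strings — 1 here.

[('6', '@@  ')]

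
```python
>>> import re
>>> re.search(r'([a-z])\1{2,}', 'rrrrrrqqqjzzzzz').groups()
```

`\1` is not a pattern — it's the concrete string captured by group 1, re-applied verbatim.
`search` walks the string left to right and returns the first match it finds.
The match spans [0:6] → 'rrrrrr'.
Captured: group 1 = 'r'.

('r',)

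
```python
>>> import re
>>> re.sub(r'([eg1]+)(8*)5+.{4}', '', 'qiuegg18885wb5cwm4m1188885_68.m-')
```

'qiuwm4mm-'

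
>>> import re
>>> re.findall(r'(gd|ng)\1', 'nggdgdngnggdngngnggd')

['gd', 'ng', 'ng']

`\1` has to match the exact text group 1 already captured.
Scanning left to right: at [2:6] match 'gdgd', group 1 = 'gd'; at [6:10] match 'ngng', group 1 = 'ng'; at [12:16] match 'ngng', group 1 = 'ng'.
`findall` collects group 1 from each match (3 total).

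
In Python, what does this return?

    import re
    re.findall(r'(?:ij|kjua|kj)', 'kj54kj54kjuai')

`|` is ordered: at each position the engine commits to the first alternative that works.
Matches: at [0:2] → 'kj'; at [4:6] → 'kj'; at [8:12] → 'kjua'.
No capturing groups, so `findall` returns the 3 full match strings.

['kj', 'kj', 'kjua']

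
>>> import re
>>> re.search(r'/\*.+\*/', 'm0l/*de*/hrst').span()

The match spans [3:9] → '/*de*/'.

(3, 9)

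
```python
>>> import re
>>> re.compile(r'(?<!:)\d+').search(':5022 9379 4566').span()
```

(2, 5)

A negative assertion filters positions out without eating any characters.
The match spans [2:5] → '022'.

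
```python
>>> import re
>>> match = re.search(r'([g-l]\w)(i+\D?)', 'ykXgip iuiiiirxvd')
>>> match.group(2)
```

'iiiir'

The pattern matches a character in [g-l], then a word character (captured); then one or more of a literal 'i', then optionally a non-digit (captured).
`re.search` scans for the first position where the pattern succeeds.
The match spans [7:14] → 'iuiiiir'.
Captured: group 1 = 'iu', group 2 = 'iiiir'.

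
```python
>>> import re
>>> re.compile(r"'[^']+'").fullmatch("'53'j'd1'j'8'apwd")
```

None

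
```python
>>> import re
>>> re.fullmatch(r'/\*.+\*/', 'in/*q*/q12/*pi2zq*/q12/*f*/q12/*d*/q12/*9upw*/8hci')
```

None

`re.fullmatch` is like wrapping the pattern in `^…$` (in single-line mode).
Here there's no way to consume every character, so the call returns None.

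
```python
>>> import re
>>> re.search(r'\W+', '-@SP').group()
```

This matches one or more of a non-word character.
`re.search` tries every starting position until one works.
The match spans [0:2] → '-@'.

'-@'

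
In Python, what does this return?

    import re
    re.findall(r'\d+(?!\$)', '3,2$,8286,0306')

['3', '8286', '0306']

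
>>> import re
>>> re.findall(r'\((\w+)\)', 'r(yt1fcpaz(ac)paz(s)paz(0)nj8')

Matches: at [10:14] match '(ac)', group 1 = 'ac'; at [17:20] match '(s)', group 1 = 's'; at [23:26] match '(0)', group 1 = '0'.
`findall` collects group 1 from each match (3 total).

['ac', 's', '0']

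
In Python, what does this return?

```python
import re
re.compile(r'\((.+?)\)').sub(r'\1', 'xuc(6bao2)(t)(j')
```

'xuc6bao2t(j'

`\1` in the replacement pulls in group 1's text for each match.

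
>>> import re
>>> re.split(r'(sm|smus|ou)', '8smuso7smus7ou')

`|` is ordered: at each position the engine commits to the first alternative that works.
With a capturing group present, the delimiter's captured portion is kept in the result list.

['8', 'sm', 'uso7', 'sm', 'us7', 'ou', '']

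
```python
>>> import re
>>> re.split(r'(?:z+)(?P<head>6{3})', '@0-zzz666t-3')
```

['@0-', '666', 't-3']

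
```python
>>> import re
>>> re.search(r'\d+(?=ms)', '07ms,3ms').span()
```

(0, 2)

Because the assertion is zero-width, the text it checks is not consumed and won't appear in the result.
`search` walks the string left to right and returns the first match it finds.
The match spans [0:2] → '07'.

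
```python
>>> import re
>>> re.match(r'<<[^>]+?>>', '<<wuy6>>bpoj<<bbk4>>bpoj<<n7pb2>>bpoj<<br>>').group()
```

`re.match` won't scan ahead — the pattern has to work from the very first character.
The match spans [0:8] → '<<wuy6>>'.

'<<wuy6>>'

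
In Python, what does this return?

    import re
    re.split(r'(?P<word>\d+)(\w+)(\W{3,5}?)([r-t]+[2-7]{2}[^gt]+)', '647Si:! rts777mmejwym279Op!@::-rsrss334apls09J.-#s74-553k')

This matches one or more of a digit (captured as 'word'); then one or more of a word character (captured); then 3 to 5 of a non-word character (lazy) (captured); then one or more of a character in [r-t], then exactly 2 of a character in [2-7], then one or more of any character except [gt] (captured).
Matches to split on: at [0:57] → '647Si:! rts777mmejwym279Op!@::-rsrss334apls09J.-#s74-553k'.
Because the pattern has a capturing group, `split` also inserts each captured text between the pieces.

['', '647', 'Si', ':! ', 'rts777mmejwym279Op!@::-rsrss334apls09J.-#s74-553k', '']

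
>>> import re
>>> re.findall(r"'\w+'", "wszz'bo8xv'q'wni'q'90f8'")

["'bo8xv'", "'wni'", "'90f8'"]

Since nothing is captured, `findall` lists the 3 matched substrings directly.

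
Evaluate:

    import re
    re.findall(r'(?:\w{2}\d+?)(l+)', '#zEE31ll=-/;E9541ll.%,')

Pattern: exactly 2 of a word character, then one or more of a digit (lazy) (non-capturing group); then one or more of a literal 'l' (captured).
`findall` collects group 1 from each match (2 total).

['ll', 'll']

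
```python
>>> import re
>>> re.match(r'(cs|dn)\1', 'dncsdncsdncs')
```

A backreference is literal: `\1` must see the identical characters the first group matched.
`match` is anchored at position 0; if the pattern doesn't fit there, it returns None.
Here the pattern fails at index 0, so the call returns None.

None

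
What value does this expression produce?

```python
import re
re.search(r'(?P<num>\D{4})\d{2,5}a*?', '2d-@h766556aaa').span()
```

(1, 10)

The pattern matches exactly 4 of a non-digit (captured as 'num'); then 2 to 5 of a digit, then zero or more of a literal 'a' (lazy).
The match spans [1:10] → 'd-@h76655'.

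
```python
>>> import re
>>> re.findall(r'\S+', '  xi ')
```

['xi']

Pattern: one or more of a non-whitespace character.
Scanning left to right: at [2:4] → 'xi'.
With no groups in the pattern, `findall` gives back each whole match — 1 here.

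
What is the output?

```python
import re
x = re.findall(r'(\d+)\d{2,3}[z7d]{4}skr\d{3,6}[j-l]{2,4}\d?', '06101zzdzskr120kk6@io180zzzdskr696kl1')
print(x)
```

This matches one or more of a digit (captured); then 2 to 3 of a digit; then exactly 4 of one of [z7d], then the literal 'skr', then 3 to 6 of a digit; then 2 to 4 of a character in [j-l], then optionally a digit.
Walking the string: at [0:18] match '06101zzdzskr120kk6', group 1 = '061'; at [21:37] match '180zzzdskr696kl1', group 1 = '1'.
`findall` collects group 1 from each match (2 total).

['061', '1']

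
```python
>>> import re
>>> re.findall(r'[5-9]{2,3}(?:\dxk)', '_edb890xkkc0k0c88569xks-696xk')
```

['890xk', '8569xk', '696xk']

This matches 2 to 3 of a character in [5-9]; then a digit, then the literal 'xk' (non-capturing group).
Walking the string: at [4:9] → '890xk'; at [16:22] → '8569xk'; at [24:29] → '696xk'.
Since nothing is captured, `findall` lists the 3 matched substrings directly.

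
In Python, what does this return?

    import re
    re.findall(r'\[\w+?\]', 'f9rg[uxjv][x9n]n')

Scanning left to right: at [4:10] → '[uxjv]'; at [10:15] → '[x9n]'.
Since nothing is captured, `findall` lists the 2 matched substrings directly.

['[uxjv]', '[x9n]']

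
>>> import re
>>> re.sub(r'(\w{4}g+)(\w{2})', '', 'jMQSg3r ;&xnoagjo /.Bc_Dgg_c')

' ;& /.'

The pattern matches exactly 4 of a word character, then one or more of the literal 'g' (captured); then exactly 2 of a word character (captured).
Matches: at [0:7] → 'jMQSg3r'; at [10:17] → 'xnoagjo'; at [20:28] → 'Bc_Dgg_c'.
`sub` substitutes '' at each match site.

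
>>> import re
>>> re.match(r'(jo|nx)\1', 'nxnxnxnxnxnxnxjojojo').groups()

('nx',)

A backreference is literal: `\1` must see the identical characters the first group matched.
With `match`, the pattern is implicitly anchored at the beginning.
The match spans [0:4] → 'nxnx'.
Captured: group 1 = 'nx'.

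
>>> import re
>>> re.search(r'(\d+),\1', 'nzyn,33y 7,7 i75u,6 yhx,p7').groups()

('7',)

The match spans [9:12] → '7,7'.
Captured: group 1 = '7'.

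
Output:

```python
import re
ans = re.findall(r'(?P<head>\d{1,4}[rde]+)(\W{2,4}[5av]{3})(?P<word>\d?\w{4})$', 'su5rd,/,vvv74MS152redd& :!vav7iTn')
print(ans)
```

3 groups means the one result is a tuple of 3 captured strings — 1 here.

[('152redd', '& :!vav', '7iTn')]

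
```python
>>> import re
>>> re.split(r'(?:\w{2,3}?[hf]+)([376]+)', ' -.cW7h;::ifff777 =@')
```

[' -.cW7h;::', '777', ' =@']

This matches 2 to 3 of a word character (lazy), then one or more of one of [hf] (non-capturing group); then one or more of one of [376] (captured).
`re.split` interleaves the captured-group text with the surrounding fragments.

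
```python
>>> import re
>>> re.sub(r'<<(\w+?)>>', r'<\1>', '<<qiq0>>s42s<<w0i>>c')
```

'<qiq0>s42s<w0i>c'

Each match is replaced using the text its own group 1 captured.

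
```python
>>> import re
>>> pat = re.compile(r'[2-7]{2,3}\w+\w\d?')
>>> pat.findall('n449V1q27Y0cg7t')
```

Pattern: 2 to 3 of a character in [2-7]; then one or more of a word character, then a word character, then optionally a digit.
Matches: at [1:15] → '449V1q27Y0cg7t'.
With no groups in the pattern, `findall` gives back each whole match — 1 here.

['449V1q27Y0cg7t']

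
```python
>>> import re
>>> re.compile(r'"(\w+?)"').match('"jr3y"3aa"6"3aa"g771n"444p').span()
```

(0, 6)

`re.match` only tries the pattern at the start of the string.
The match spans [0:6] → '"jr3y"'.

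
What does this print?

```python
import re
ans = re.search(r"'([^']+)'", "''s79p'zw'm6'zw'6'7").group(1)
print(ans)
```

The match spans [1:7] → "'s79p'".
Captured: group 1 = 's79p'.

s79p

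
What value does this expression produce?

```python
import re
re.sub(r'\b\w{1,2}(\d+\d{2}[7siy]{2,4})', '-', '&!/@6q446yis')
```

This matches a word boundary (`\b`, zero-width); then 1 to 2 of a word character; then one or more of a digit, then exactly 2 of a digit, then 2 to 4 of one of [7siy] (captured).
Each match is replaced by '-'.

'&!/@-'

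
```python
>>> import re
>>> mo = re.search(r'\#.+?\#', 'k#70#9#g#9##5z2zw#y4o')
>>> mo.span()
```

(1, 5)

The `?` after the quantifier makes it lazy — it takes as little as possible before letting the rest of the pattern try.
`search` walks the string left to right and returns the first match it finds.
The match spans [1:5] → '#70#'.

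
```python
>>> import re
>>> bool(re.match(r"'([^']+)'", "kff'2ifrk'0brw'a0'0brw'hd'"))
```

`re.match` won't scan ahead — the pattern has to work from the very first character.
Here the string doesn't start with a match, so the call returns None, and `bool(None)` is False.

False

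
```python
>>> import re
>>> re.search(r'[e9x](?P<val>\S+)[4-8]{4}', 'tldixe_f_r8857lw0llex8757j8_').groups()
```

('e_f_r8857lw0llex',)

The match spans [4:25] → 'xe_f_r8857lw0llex8757'.
Captured: group 1 = 'e_f_r8857lw0llex'.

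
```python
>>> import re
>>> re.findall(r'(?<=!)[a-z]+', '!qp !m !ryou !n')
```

['qp', 'm', 'ryou', 'n']

Lookahead/lookbehind check context without consuming it, so the matched span excludes the asserted characters.
Since nothing is captured, `findall` lists the 4 matched substrings directly.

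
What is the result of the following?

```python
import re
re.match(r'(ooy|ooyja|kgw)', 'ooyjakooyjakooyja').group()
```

`|` is ordered: at each position the engine commits to the first alternative that works.
`re.match` won't scan ahead — the pattern has to work from the very first character.
The match spans [0:3] → 'ooy'.
Captured: group 1 = 'ooy'.

'ooy'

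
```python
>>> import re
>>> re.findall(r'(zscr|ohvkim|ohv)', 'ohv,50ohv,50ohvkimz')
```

['ohv', 'ohv', 'ohvkim']

Alternation isn't longest-match — the leftmost alternative that fits at this position is chosen.
One capturing group, so `findall` returns just the captured substring from each match — 3 in all.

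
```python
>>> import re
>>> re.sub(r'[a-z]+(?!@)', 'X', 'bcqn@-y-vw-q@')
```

'Xn@-X-X-q@'

Because the assertion is negative and zero-width, positions next to the forbidden text are skipped.
Matches: at [0:3] → 'bcq'; at [6:7] → 'y'; at [8:10] → 'vw'.
Each match is replaced by 'X'.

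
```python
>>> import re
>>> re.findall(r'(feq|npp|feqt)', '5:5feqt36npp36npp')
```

Alternation tries branches left to right and keeps the first one that lets the overall match succeed at that position.
Matches: at [3:6] match 'feq', group 1 = 'feq'; at [9:12] match 'npp', group 1 = 'npp'; at [14:17] match 'npp', group 1 = 'npp'.
One capturing group, so `findall` returns just the captured substring from each match — 3 in all.

['feq', 'npp', 'npp']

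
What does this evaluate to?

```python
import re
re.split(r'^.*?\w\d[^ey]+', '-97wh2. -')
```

The pattern matches anchored at the start of the string; then zero or more of any character (lazy), then a word character; then a digit, then one or more of any character except [ey].
Splitting on the pattern gives 2 pieces.

['', '']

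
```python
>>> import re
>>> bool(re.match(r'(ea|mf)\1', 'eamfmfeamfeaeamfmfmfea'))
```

False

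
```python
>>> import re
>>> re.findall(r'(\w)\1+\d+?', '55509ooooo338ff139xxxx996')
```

`\1` has to match the exact text group 1 already captured.
Matches: at [0:4] match '5550', group 1 = '5'; at [5:11] match 'ooooo3', group 1 = 'o'; at [13:16] match 'ff1', group 1 = 'f'; at [18:23] match 'xxxx9', group 1 = 'x'.
Because there's exactly one group, `findall` drops the full match and keeps group 1 from each hit.

['5', 'o', 'f', 'x']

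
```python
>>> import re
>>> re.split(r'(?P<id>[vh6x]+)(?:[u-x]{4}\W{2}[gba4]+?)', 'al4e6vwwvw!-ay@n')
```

Pattern: one or more of one of [vh6x] (captured as 'id'); then exactly 4 of a character in [u-x], then exactly 2 of a non-word character, then one or more of one of [gba4] (lazy) (non-capturing group).
Matches to split on: at [4:13] → '6vwwvw!-a'.
With a capturing group present, the delimiter's captured portion is kept in the result list.

['al4e', '6v', 'y@n']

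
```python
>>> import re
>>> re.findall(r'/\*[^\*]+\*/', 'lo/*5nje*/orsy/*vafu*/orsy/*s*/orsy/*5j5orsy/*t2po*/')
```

['/*5nje*/', '/*vafu*/', '/*s*/', '/*t2po*/']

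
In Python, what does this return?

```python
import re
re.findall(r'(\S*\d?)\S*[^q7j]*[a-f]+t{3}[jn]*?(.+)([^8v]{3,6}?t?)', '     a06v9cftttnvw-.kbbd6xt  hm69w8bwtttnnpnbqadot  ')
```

[('', 'nvw-.kbbd6xt  hm69w8bwtttnnpnbqado', 't  ')]

3 groups means the one result is a tuple of 3 captured strings — 1 here.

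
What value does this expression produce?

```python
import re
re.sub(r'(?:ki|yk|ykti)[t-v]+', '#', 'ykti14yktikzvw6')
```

'#i14#ikzvw6'

Each match is replaced by '#'.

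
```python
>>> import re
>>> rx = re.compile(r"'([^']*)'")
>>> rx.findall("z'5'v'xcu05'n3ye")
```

Walking the string: at [1:4] match "'5'", group 1 = '5'; at [5:12] match "'xcu05'", group 1 = 'xcu05'.
With a single group, `findall` returns only what that group captured — 2 items.

['5', 'xcu05']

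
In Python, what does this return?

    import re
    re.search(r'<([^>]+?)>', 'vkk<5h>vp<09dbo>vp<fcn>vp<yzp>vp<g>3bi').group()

The match spans [3:7] → '<5h>'.

'<5h>'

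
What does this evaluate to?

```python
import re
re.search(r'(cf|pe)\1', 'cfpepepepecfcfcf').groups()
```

('pe',)

The match spans [2:6] → 'pepe'.
Captured: group 1 = 'pe'.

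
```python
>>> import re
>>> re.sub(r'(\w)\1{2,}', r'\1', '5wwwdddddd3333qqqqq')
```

'5wd3q'

After group 1 captures some text, `\1` only succeeds where that same text appears again.
Matches: at [1:4] → 'www'; at [4:10] → 'dddddd'; at [10:14] → '3333'; at [14:19] → 'qqqqq'.
`\1` in the replacement pulls in group 1's text for each match.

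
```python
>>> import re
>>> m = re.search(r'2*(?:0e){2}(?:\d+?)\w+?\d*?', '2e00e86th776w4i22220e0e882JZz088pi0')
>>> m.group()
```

'22220e0e88'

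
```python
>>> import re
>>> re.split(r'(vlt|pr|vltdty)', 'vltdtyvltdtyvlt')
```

Alternation tries branches left to right and keeps the first one that lets the overall match succeed at that position.
Because the pattern has a capturing group, `split` also inserts each captured text between the pieces.

['', 'vlt', 'dty', 'vlt', 'dty', 'vlt', '']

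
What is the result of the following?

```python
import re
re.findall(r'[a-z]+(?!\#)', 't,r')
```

['t', 'r']

`(?!…)`/`(?<!…)` only lets a position through if the neighbouring text does NOT match; no characters are consumed.
Matches: at [0:1] → 't'; at [2:3] → 'r'.
No capturing groups, so `findall` returns the 2 full match strings.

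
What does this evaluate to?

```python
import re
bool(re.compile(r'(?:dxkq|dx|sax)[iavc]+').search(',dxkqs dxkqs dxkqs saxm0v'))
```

False

`re.search` tries every starting position until one works.
Here nothing in the string fits, so the call returns None, and `bool(None)` is False.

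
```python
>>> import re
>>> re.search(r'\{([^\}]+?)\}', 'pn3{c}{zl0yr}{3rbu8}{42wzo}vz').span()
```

The match spans [3:6] → '{c}'.

(3, 6)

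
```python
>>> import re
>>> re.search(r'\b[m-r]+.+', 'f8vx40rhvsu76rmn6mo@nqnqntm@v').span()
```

(20, 29)

The match spans [20:29] → 'nqnqntm@v'.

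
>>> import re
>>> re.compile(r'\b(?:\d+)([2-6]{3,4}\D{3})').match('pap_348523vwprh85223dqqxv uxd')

This matches a word boundary (`\b`, zero-width); then one or more of a digit (non-capturing group); then 3 to 4 of a character in [2-6], then exactly 3 of a non-digit (captured).
With `match`, the pattern is implicitly anchored at the beginning.
Here the pattern fails at index 0, so the call returns None.

None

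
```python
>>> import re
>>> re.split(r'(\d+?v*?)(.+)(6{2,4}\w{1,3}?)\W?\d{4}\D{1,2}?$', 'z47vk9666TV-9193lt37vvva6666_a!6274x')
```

['z', '4', '7vk9666TV-9193lt37vvva66', '66_a', '']

Pattern: one or more of a digit (lazy), then zero or more of the literal 'v' (lazy) (captured); then one or more of any character (captured); then 2 to 4 of the literal '6', then 1 to 3 of a word character (lazy) (captured); then optionally a non-word character; then exactly 4 of a digit, then 1 to 2 of a non-digit (lazy); then anchored at the end.
Matches to split on: at [1:36] → '47vk9666TV-9193lt37vvva6666_a!6274x'.
Because the pattern has a capturing group, `split` also inserts each captured text between the pieces.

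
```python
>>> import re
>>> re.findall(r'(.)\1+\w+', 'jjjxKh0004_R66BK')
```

The backreference `\1` re-matches whatever the first group consumed, character for character.
One capturing group, so `findall` returns just the captured substring from the one match — 1 in all.

['j']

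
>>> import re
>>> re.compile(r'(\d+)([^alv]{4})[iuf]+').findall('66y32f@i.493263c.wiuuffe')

The pattern matches one or more of a digit (captured); then exactly 4 of any character except [alv] (captured); then one or more of one of [iuf].
Matches: at [0:6] match '66y32f', groups = ('6', '6y32'); at [9:23] match '493263c.wiuuff', groups = ('493263', 'c.wi').
Multiple groups make `findall` return tuples — one 2-tuple for each match.

[('6', '6y32'), ('493263', 'c.wi')]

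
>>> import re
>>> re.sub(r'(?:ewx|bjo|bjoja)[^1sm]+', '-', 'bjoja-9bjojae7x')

'-'

Each match is replaced by '-'.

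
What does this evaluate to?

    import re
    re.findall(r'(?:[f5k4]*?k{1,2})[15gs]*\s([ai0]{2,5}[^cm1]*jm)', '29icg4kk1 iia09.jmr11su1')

['iia09.jm']

This matches zero or more of one of [f5k4] (lazy), then 1 to 2 of a literal 'k' (non-capturing group); then zero or more of one of [15gs], then whitespace; then 2 to 5 of one of [ai0], then zero or more of any character except [cm1], then the literal 'jm' (captured).
Matches: at [5:18] match '4kk1 iia09.jm', group 1 = 'iia09.jm'.
`findall` collects group 1 from the one match (1 total).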